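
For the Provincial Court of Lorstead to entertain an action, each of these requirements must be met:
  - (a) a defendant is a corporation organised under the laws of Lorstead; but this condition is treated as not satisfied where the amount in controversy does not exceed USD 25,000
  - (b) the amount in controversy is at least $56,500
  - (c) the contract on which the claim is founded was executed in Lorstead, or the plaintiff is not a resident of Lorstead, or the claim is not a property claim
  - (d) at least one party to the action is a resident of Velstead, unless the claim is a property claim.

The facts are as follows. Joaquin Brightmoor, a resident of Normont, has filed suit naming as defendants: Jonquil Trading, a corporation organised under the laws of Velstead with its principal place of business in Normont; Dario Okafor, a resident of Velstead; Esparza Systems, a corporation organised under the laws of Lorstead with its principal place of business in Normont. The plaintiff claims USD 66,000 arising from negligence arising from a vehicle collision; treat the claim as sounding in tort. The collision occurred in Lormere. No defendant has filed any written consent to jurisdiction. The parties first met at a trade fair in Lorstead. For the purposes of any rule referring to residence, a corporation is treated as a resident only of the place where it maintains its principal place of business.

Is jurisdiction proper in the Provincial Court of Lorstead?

The Provincial Court of Lorstead:
  (a) Esparza Systems is organised under the laws of Lorstead. The carve-out does not apply: the amount in controversy is USD 66,000, above the $25,000 ceiling. Satisfied.
  (b) The amount in controversy is USD 66,000, which meets the $56,500 floor. Condition met.
  (c) The plaintiff resides in Normont, which is not Lorstead — that alternative is enough. Satisfied.
  (d) Dario Okafor resides in Velstead. Satisfied.
  → The court has jurisdiction.

Yes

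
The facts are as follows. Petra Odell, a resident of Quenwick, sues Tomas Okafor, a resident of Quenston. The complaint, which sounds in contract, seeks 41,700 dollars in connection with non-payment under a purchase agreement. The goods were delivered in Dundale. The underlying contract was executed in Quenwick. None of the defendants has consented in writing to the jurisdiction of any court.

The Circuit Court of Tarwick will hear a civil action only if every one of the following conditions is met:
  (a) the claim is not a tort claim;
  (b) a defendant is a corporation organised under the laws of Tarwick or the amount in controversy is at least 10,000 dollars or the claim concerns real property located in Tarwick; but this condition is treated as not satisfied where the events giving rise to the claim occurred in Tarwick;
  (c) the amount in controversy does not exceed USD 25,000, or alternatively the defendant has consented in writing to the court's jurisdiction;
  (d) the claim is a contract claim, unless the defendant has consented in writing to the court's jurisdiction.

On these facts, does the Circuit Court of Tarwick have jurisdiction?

No

The Circuit Court of Tarwick:
  (a) The claim is a contract claim, not a tort claim. Met.
  (b) The amount in controversy is 41,700 dollars, which meets the $10,000 floor — that alternative is enough. The carve-out does not apply: the operative events occurred in Dundale, not Tarwick. Met.
  (c) The amount in controversy is USD 41,700, above the $25,000 ceiling; no such written consent has been filed — none of the alternatives is met. Fails.
  (d) The claim is a contract claim. Satisfied.
  → Not every requirement is met — no jurisdiction.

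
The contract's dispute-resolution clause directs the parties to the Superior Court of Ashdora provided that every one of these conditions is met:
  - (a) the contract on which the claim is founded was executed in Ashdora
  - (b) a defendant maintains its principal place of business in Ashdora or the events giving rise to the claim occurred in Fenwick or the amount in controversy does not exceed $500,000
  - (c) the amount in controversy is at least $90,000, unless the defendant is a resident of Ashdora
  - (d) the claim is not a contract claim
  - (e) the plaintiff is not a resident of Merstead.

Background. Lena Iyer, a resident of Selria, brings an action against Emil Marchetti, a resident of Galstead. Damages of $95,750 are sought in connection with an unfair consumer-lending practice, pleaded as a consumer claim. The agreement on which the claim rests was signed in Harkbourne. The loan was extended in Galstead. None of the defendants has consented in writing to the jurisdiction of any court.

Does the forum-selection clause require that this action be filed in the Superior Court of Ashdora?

No

The Superior Court of Ashdora:
  (a) The contract was executed in Harkbourne, not Ashdora. Condition not met.
  (b) The amount in controversy is 95,750 dollars, within the USD 500,000 ceiling, so this disjunct is met. Condition met.
  (c) The amount in controversy is $95,750, which meets the $90,000 floor. Satisfied.
  (d) The claim is a consumer claim, not a contract claim. Met.
  (e) The plaintiff resides in Selria, which is not Merstead. Satisfied.
  → Forum clause is not triggered.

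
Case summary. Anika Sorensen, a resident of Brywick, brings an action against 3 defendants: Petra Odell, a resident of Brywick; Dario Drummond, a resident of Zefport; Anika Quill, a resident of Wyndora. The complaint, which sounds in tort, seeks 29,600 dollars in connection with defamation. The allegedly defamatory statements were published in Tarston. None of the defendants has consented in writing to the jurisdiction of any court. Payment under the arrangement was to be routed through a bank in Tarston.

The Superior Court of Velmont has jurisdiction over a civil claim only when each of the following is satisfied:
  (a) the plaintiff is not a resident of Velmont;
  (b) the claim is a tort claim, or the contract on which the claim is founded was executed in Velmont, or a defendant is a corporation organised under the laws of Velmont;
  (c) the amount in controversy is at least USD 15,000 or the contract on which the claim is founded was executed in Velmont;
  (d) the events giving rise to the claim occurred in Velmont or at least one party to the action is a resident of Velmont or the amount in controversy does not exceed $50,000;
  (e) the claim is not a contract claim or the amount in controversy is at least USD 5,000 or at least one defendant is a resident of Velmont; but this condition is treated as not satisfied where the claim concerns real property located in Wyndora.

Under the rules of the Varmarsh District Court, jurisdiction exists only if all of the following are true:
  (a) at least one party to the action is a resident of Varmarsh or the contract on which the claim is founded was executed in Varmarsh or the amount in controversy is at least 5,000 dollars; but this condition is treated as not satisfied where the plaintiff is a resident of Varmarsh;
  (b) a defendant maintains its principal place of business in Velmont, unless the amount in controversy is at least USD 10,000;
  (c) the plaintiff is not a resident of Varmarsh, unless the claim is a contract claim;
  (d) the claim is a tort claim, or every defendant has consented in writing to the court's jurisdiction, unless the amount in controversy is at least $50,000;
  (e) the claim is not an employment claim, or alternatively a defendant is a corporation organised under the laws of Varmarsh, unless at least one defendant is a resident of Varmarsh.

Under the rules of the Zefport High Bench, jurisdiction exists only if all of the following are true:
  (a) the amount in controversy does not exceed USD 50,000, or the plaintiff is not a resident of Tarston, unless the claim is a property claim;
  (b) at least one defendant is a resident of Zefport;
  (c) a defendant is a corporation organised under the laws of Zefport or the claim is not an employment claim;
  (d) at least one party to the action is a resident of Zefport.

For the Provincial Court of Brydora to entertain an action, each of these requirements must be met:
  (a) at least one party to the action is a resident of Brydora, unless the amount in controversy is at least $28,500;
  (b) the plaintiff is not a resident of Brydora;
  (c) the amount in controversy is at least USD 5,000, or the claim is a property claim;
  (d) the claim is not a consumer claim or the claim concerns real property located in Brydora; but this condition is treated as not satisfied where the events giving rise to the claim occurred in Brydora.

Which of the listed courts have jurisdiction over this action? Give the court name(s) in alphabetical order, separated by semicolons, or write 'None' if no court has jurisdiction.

the Provincial Court of Brydora; the Superior Court of Velmont; the Varmarsh District Court; the Zefport High Bench

The Superior Court of Velmont:
  (a) The plaintiff resides in Brywick, which is not Velmont. Satisfied.
  (b) The claim is a tort claim — that alternative is enough. Met.
  (c) The amount in controversy is USD 29,600, which meets the $15,000 floor — that alternative is enough. Satisfied.
  (d) The amount in controversy is USD 29,600, within the 50,000 dollars ceiling, which satisfies one of the alternatives. Condition met.
  (e) The claim is a tort claim, not a contract claim, so this disjunct is met. And the carve-out is inapplicable — the claim does not concern real property. Satisfied.
  → Every requirement is satisfied — jurisdiction.
The Varmarsh District Court:
  (a) The amount in controversy is 29,600 dollars, which meets the $5,000 floor, so one alternative holds. And the carve-out is inapplicable — the plaintiff resides in Brywick, not Varmarsh. Satisfied.
  (b) No defendant is a corporation. The proviso rescues it, though: the amount in controversy is USD 29,600, which meets the USD 10,000 floor. Met.
  (c) The plaintiff resides in Brywick, which is not Varmarsh. Satisfied.
  (d) The claim is a tort claim, so one alternative holds. Condition met.
  (e) The claim is a tort claim, not an employment claim, which satisfies one of the alternatives. Met.
  → Jurisdiction lies.
The Zefport High Bench:
  (a) The amount in controversy is $29,600, within the $50,000 ceiling — that alternative is enough. Satisfied.
  (b) Dario Drummond resides in Zefport. Satisfied.
  (c) The claim is a tort claim, not an employment claim, which satisfies one of the alternatives. Satisfied.
  (d) Dario Drummond resides in Zefport. Condition met.
  → The court has jurisdiction.
The Provincial Court of Brydora:
  (a) No party resides in Brydora. But the amount in controversy is $29,600, which meets the USD 28,500 floor, and the 'unless' clause therefore excuses the requirement. Satisfied.
  (b) The plaintiff resides in Brywick, which is not Brydora. Met.
  (c) The amount in controversy is USD 29,600, which meets the USD 5,000 floor — that alternative is enough. Satisfied.
  (d) The claim is a tort claim, not a consumer claim, so this disjunct is met. And the carve-out is inapplicable — the operative events occurred in Tarston, not Brydora. Met.
  → All conditions met; jurisdiction exists.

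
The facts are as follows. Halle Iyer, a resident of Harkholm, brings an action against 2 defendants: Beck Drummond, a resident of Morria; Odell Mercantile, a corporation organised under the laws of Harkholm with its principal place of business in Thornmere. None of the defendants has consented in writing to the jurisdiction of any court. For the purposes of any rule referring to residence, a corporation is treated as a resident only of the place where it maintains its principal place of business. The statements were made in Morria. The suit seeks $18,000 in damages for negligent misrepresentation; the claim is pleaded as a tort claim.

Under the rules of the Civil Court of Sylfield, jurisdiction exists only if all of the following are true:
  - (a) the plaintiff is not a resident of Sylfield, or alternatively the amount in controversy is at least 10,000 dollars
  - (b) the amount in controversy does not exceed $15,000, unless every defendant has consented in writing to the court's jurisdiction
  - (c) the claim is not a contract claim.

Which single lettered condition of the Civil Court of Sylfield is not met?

The Civil Court of Sylfield:
  (a) The plaintiff resides in Harkholm, which is not Sylfield — that alternative is enough. Condition met.
  (b) The amount in controversy is $18,000, above the $15,000 ceiling. The proviso offers no rescue either, since no such written consent has been filed. Fails.
  (c) The claim is a tort claim, not a contract claim. Condition met.
Only condition (b) fails.

(b)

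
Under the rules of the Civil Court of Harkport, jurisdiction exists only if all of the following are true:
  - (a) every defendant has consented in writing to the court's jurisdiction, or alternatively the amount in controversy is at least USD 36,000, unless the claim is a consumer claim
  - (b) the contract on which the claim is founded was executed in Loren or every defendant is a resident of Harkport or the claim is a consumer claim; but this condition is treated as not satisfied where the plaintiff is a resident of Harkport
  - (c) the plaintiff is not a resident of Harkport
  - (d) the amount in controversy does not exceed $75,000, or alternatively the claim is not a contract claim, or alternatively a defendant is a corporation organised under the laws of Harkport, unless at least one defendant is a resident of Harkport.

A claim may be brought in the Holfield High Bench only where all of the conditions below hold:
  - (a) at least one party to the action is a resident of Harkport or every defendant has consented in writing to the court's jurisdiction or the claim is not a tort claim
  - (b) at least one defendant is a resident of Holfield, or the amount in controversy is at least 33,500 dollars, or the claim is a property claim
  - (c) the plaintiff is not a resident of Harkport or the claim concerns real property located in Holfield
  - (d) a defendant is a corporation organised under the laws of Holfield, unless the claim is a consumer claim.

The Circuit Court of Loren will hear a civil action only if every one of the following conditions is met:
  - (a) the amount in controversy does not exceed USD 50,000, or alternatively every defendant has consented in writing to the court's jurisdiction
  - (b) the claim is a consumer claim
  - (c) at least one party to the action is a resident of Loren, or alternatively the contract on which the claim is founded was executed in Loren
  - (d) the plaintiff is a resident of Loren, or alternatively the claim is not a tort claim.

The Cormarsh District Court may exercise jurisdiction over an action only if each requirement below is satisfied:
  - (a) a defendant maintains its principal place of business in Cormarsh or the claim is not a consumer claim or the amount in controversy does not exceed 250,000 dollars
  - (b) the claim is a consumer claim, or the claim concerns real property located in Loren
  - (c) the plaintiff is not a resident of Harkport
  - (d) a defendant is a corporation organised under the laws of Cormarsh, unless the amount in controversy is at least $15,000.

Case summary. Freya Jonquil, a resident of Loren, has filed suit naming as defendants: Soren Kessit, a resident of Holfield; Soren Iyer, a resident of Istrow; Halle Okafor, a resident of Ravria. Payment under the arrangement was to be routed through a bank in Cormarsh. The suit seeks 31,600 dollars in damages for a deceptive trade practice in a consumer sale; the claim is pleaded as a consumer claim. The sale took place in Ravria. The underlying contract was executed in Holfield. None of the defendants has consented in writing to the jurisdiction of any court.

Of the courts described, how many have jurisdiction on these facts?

The Civil Court of Harkport:
  (a) No such written consent has been filed; the amount in controversy is USD 31,600, below the $36,000 floor — every alternative fails. However, the claim is a consumer claim, so the 'unless' proviso supplies this condition. Condition met.
  (b) The claim is a consumer claim, so this disjunct is met. The exception is not triggered, since the plaintiff resides in Loren, not Harkport. Condition met.
  (c) The plaintiff resides in Loren, which is not Harkport. Condition met.
  (d) The amount in controversy is USD 31,600, within the $75,000 ceiling — that alternative is enough. Satisfied.
  → The court has jurisdiction.
The Holfield High Bench:
  (a) The claim is a consumer claim, not a tort claim, which satisfies one of the alternatives. Satisfied.
  (b) Soren Kessit resides in Holfield — that alternative is enough. Satisfied.
  (c) The plaintiff resides in Loren, which is not Harkport — that alternative is enough. Satisfied.
  (d) No defendant is a corporation. However, the claim is a consumer claim, so the 'unless' proviso supplies this condition. Met.
  → The court has jurisdiction.
The Circuit Court of Loren:
  (a) The amount in controversy is 31,600 dollars, within the USD 50,000 ceiling, so one alternative holds. Condition met.
  (b) The claim is a consumer claim. Satisfied.
  (c) Freya Jonquil resides in Loren — that alternative is enough. Satisfied.
  (d) The plaintiff resides in Loren, which satisfies one of the alternatives. Satisfied.
  → The court has jurisdiction.
The Cormarsh District Court:
  (a) The amount in controversy is 31,600 dollars, within the 250,000 dollars ceiling, so this disjunct is met. Condition met.
  (b) The claim is a consumer claim, which satisfies one of the alternatives. Condition met.
  (c) The plaintiff resides in Loren, which is not Harkport. Condition met.
  (d) No defendant is a corporation. However, the amount in controversy is 31,600 dollars, which meets the USD 15,000 floor, so the 'unless' proviso supplies this condition. Condition met.
  → Jurisdiction lies.
Courts with jurisdiction: the Civil Court of Harkport, the Holfield High Bench, the Circuit Court of Loren, the Cormarsh District Court — 4 in total.

4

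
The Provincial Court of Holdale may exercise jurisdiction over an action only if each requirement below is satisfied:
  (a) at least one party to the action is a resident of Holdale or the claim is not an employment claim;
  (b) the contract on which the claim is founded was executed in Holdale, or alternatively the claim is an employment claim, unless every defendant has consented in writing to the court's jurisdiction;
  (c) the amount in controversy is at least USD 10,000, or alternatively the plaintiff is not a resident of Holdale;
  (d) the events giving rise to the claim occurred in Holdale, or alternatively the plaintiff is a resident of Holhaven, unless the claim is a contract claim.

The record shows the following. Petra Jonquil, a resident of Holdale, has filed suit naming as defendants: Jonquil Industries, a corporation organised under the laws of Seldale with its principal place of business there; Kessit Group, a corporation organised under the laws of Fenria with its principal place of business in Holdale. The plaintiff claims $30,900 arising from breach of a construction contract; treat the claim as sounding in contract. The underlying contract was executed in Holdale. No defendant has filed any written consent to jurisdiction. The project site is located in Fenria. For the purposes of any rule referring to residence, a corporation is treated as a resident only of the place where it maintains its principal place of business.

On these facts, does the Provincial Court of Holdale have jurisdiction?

The Provincial Court of Holdale:
  (a) Petra Jonquil resides in Holdale, so one alternative holds. Condition met.
  (b) The contract was executed in Holdale — that alternative is enough. Satisfied.
  (c) The amount in controversy is 30,900 dollars, which meets the 10,000 dollars floor, so one alternative holds. Met.
  (d) The operative events occurred in Fenria, not Holdale; the plaintiff resides in Holdale, not Holhaven — none of the alternatives is met. The proviso rescues it, though: the claim is a contract claim. Met.
  → The court has jurisdiction.

Yes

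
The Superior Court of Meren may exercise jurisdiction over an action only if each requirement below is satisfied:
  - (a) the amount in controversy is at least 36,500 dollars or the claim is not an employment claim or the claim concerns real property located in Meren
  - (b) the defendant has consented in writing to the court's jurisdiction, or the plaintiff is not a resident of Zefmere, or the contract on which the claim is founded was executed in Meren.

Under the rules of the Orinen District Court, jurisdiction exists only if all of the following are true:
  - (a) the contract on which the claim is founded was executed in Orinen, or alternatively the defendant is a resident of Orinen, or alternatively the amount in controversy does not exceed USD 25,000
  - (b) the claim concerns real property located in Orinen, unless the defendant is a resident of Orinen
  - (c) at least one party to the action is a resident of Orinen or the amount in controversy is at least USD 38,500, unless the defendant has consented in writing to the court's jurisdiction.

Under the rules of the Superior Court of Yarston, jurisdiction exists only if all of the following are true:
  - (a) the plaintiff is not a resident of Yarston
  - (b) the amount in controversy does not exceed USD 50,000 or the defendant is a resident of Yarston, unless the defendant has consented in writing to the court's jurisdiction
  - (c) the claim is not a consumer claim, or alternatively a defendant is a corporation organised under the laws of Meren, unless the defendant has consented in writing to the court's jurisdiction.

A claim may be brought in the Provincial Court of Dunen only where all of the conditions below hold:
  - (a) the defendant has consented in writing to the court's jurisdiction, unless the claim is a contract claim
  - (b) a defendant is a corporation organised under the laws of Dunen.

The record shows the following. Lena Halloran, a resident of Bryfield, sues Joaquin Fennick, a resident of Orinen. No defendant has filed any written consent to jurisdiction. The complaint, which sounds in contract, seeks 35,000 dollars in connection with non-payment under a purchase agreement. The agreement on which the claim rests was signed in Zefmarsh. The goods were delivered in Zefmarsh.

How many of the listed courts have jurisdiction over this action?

3

The Superior Court of Meren:
  (a) The claim is a contract claim, not an employment claim, so this disjunct is met. Met.
  (b) The plaintiff resides in Bryfield, which is not Zefmere, which satisfies one of the alternatives. Condition met.
  → All conditions met; jurisdiction exists.
The Orinen District Court:
  (a) The defendant resides in Orinen — that alternative is enough. Met.
  (b) The claim does not concern real property. The proviso rescues it, though: the defendant resides in Orinen. Satisfied.
  (c) Joaquin Fennick resides in Orinen, which satisfies one of the alternatives. Satisfied.
  → The court has jurisdiction.
The Superior Court of Yarston:
  (a) The plaintiff resides in Bryfield, which is not Yarston. Condition met.
  (b) The amount in controversy is USD 35,000, within the $50,000 ceiling, which satisfies one of the alternatives. Satisfied.
  (c) The claim is a contract claim, not a consumer claim, so one alternative holds. Condition met.
  → All conditions met; jurisdiction exists.
The Provincial Court of Dunen:
  (a) No such written consent has been filed. However, the claim is a contract claim, so the 'unless' proviso supplies this condition. Condition met.
  (b) No defendant is a corporation. Condition not met.
  → Not every requirement is met — no jurisdiction.
Courts with jurisdiction: the Superior Court of Meren, the Orinen District Court, the Superior Court of Yarston — 3 in total.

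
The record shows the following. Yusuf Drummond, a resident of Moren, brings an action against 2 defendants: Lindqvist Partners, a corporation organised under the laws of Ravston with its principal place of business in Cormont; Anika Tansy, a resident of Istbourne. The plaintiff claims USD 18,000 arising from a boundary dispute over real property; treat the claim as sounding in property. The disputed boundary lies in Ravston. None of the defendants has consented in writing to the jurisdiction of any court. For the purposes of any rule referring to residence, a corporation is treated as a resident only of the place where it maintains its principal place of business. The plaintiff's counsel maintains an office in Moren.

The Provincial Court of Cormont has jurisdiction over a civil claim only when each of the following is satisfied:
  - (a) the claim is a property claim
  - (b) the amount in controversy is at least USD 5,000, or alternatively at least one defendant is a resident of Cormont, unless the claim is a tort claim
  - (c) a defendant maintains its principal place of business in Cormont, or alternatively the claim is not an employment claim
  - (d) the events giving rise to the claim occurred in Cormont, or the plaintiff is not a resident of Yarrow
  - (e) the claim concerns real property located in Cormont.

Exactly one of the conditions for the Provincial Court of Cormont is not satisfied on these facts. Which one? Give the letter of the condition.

The Provincial Court of Cormont:
  (a) The claim is a property claim. Condition met.
  (b) The amount in controversy is $18,000, which meets the 5,000 dollars floor — that alternative is enough. Satisfied.
  (c) Lindqvist Partners has its principal place of business in Cormont, which satisfies one of the alternatives. Met.
  (d) The plaintiff resides in Moren, which is not Yarrow, which satisfies one of the alternatives. Condition met.
  (e) The property lies in Ravston, not Cormont. Fails.
Only condition (e) fails.

(e)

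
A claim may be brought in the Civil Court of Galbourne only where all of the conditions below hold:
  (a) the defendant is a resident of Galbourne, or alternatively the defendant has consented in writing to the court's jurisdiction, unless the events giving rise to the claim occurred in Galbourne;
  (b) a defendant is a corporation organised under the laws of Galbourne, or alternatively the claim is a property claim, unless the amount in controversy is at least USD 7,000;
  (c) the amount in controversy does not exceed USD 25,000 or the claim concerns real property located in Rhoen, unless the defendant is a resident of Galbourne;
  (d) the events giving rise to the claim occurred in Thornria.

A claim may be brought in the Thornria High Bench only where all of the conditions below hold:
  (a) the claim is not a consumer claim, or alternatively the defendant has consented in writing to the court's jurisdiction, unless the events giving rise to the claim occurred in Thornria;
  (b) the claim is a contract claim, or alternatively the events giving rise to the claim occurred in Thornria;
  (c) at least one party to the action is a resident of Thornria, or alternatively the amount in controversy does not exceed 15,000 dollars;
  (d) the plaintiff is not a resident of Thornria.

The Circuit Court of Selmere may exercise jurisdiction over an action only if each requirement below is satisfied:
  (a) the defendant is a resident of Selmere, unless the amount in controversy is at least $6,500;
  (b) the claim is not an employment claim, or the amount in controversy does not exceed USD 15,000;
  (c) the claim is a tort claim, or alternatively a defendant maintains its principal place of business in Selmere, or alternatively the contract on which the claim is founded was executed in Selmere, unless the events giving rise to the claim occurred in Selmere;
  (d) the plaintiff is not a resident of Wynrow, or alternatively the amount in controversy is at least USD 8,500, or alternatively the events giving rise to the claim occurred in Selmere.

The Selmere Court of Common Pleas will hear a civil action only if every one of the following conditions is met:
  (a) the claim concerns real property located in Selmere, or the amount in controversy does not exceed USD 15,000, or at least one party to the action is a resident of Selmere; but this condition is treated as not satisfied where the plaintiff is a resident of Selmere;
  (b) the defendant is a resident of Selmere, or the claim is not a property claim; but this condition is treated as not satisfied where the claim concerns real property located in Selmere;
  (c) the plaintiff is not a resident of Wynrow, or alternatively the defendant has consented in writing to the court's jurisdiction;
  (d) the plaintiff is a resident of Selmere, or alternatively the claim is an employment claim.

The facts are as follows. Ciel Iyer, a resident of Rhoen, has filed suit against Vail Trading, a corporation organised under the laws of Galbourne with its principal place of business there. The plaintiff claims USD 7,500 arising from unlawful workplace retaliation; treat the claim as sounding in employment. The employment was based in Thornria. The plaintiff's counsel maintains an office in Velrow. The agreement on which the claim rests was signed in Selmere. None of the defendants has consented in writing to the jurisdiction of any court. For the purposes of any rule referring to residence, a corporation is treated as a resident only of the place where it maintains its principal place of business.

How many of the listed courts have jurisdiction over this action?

The Civil Court of Galbourne:
  (a) The defendant resides in Galbourne, so this disjunct is met. Condition met.
  (b) Vail Trading is organised under the laws of Galbourne — that alternative is enough. Condition met.
  (c) The amount in controversy is 7,500 dollars, within the $25,000 ceiling, which satisfies one of the alternatives. Met.
  (d) The operative events occurred in Thornria. Condition met.
  → The court has jurisdiction.
The Thornria High Bench:
  (a) The claim is an employment claim, not a consumer claim, which satisfies one of the alternatives. Satisfied.
  (b) The operative events occurred in Thornria, so this disjunct is met. Condition met.
  (c) The amount in controversy is USD 7,500, within the $15,000 ceiling, so this disjunct is met. Satisfied.
  (d) The plaintiff resides in Rhoen, which is not Thornria. Condition met.
  → All conditions met; jurisdiction exists.
The Circuit Court of Selmere:
  (a) The defendant resides in Galbourne, not Selmere. However, the amount in controversy is 7,500 dollars, which meets the USD 6,500 floor, so the 'unless' proviso supplies this condition. Satisfied.
  (b) The amount in controversy is $7,500, within the USD 15,000 ceiling, which satisfies one of the alternatives. Satisfied.
  (c) The contract was executed in Selmere, which satisfies one of the alternatives. Met.
  (d) The plaintiff resides in Rhoen, which is not Wynrow, so one alternative holds. Satisfied.
  → All conditions met; jurisdiction exists.
The Selmere Court of Common Pleas:
  (a) The amount in controversy is USD 7,500, within the $15,000 ceiling, so one alternative holds. The exception is not triggered, since the plaintiff resides in Rhoen, not Selmere. Condition met.
  (b) The claim is an employment claim, not a property claim, so one alternative holds. And the carve-out is inapplicable — the claim does not concern real property. Condition met.
  (c) The plaintiff resides in Rhoen, which is not Wynrow, so this disjunct is met. Met.
  (d) The claim is an employment claim, so this disjunct is met. Satisfied.
  → Jurisdiction lies.
Courts with jurisdiction: the Civil Court of Galbourne, the Thornria High Bench, the Circuit Court of Selmere, the Selmere Court of Common Pleas — 4 in total.

4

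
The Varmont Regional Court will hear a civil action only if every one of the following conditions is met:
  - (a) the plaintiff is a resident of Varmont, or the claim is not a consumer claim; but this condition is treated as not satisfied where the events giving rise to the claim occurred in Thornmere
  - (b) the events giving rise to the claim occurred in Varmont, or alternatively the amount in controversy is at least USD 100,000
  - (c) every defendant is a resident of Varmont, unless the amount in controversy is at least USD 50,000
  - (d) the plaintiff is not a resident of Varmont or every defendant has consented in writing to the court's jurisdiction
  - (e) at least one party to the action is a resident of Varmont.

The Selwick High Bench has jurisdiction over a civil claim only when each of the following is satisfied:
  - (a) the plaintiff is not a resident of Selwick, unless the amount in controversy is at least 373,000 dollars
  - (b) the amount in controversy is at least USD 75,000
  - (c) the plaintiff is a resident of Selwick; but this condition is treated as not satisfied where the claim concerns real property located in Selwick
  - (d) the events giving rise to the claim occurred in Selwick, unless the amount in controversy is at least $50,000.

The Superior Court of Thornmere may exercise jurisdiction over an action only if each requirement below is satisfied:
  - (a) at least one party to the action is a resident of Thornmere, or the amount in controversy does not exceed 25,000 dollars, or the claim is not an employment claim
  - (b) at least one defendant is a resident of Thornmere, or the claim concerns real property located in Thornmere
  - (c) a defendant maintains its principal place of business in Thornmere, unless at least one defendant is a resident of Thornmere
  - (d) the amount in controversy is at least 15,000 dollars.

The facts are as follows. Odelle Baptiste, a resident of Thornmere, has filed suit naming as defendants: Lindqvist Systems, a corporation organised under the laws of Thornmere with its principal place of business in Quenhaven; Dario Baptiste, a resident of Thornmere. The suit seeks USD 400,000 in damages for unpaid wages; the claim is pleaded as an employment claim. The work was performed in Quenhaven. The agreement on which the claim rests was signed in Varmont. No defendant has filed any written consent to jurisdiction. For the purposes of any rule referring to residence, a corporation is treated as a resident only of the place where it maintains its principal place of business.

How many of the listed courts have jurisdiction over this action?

1

The Varmont Regional Court:
  (a) The claim is an employment claim, not a consumer claim, so one alternative holds. And the carve-out is inapplicable — the operative events occurred in Quenhaven, not Thornmere. Condition met.
  (b) The amount in controversy is $400,000, which meets the 100,000 dollars floor — that alternative is enough. Condition met.
  (c) The defendants reside as follows — Lindqvist Systems in Quenhaven, Dario Baptiste in Thornmere — not all in Varmont. But the amount in controversy is USD 400,000, which meets the $50,000 floor, and the 'unless' clause therefore excuses the requirement. Condition met.
  (d) The plaintiff resides in Thornmere, which is not Varmont, so this disjunct is met. Met.
  (e) No party resides in Varmont. Not met.
  → No jurisdiction.
The Selwick High Bench:
  (a) The plaintiff resides in Thornmere, which is not Selwick. Met.
  (b) The amount in controversy is 400,000 dollars, which meets the USD 75,000 floor. Satisfied.
  (c) The plaintiff resides in Thornmere, not Selwick. Fails.
  (d) The operative events occurred in Quenhaven, not Selwick. But the amount in controversy is $400,000, which meets the 50,000 dollars floor, and the 'unless' clause therefore excuses the requirement. Condition met.
  → No jurisdiction.
The Superior Court of Thornmere:
  (a) Odelle Baptiste resides in Thornmere, so one alternative holds. Met.
  (b) Dario Baptiste resides in Thornmere, which satisfies one of the alternatives. Met.
  (c) The corporate defendant(s) have their principal place of business in Quenhaven, not Thornmere. The proviso rescues it, though: Dario Baptiste resides in Thornmere. Met.
  (d) The amount in controversy is 400,000 dollars, which meets the $15,000 floor. Satisfied.
  → Jurisdiction lies.
Courts with jurisdiction: the Superior Court of Thornmere — 1 in total.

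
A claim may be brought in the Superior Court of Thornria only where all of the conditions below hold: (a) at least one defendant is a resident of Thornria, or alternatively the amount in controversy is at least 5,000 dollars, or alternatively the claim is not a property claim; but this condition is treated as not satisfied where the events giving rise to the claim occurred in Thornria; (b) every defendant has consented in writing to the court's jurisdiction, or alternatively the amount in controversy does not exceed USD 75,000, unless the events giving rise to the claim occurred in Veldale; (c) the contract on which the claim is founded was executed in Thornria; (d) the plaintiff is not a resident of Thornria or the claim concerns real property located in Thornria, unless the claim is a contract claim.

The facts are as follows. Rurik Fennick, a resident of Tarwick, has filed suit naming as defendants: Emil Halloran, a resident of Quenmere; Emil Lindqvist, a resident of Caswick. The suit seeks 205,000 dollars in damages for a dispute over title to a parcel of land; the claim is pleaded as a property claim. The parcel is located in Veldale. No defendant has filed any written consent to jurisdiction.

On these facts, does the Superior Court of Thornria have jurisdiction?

The Superior Court of Thornria:
  (a) The amount in controversy is $205,000, which meets the 5,000 dollars floor, so one alternative holds. The carve-out does not apply: the operative events occurred in Veldale, not Thornria. Satisfied.
  (b) No such written consent has been filed; the amount in controversy is $205,000, above the 75,000 dollars ceiling — none of the alternatives is met. However, the operative events occurred in Veldale, so the 'unless' proviso supplies this condition. Condition met.
  (c) No contract (and hence no place of execution) is alleged. Not satisfied.
  (d) The plaintiff resides in Tarwick, which is not Thornria, which satisfies one of the alternatives. Met.
  → At least one condition fails; no jurisdiction.

No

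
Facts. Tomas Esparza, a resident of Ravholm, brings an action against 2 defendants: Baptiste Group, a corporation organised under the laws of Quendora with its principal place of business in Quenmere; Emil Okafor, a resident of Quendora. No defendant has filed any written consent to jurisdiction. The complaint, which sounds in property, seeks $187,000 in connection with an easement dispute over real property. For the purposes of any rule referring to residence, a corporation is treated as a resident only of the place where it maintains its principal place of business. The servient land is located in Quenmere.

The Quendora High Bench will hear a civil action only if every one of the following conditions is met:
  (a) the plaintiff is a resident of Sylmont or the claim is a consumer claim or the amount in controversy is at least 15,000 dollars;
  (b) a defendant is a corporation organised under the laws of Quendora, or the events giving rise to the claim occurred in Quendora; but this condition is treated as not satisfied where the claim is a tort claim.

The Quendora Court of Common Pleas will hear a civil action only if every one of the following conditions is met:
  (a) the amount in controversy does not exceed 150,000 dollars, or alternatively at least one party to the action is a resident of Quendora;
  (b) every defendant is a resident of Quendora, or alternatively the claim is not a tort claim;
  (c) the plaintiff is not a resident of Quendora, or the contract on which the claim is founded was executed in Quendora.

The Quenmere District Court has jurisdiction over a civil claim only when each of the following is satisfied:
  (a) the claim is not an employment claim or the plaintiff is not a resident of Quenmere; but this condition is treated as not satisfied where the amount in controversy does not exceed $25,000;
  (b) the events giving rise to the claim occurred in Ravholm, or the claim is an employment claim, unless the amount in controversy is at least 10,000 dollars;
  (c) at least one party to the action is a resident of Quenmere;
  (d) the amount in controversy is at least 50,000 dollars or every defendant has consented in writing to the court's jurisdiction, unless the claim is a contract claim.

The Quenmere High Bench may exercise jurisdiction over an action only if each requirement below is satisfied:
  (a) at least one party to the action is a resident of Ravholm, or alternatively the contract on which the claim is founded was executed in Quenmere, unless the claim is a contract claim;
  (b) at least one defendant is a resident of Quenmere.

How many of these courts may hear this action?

The Quendora High Bench:
  (a) The amount in controversy is $187,000, which meets the $15,000 floor — that alternative is enough. Satisfied.
  (b) Baptiste Group is organised under the laws of Quendora, so one alternative holds. The exception is not triggered, since the claim is a property claim, not a tort claim. Condition met.
  → Every requirement is satisfied — jurisdiction.
The Quendora Court of Common Pleas:
  (a) Emil Okafor resides in Quendora, so this disjunct is met. Met.
  (b) The claim is a property claim, not a tort claim, which satisfies one of the alternatives. Condition met.
  (c) The plaintiff resides in Ravholm, which is not Quendora, so this disjunct is met. Satisfied.
  → All conditions met; jurisdiction exists.
The Quenmere District Court:
  (a) The claim is a property claim, not an employment claim, so this disjunct is met. The exception is not triggered, since the amount in controversy is $187,000, above the USD 25,000 ceiling. Met.
  (b) The operative events occurred in Quenmere, not Ravholm; the claim is a property claim, not an employment claim — none of the alternatives is met. The proviso rescues it, though: the amount in controversy is USD 187,000, which meets the USD 10,000 floor. Satisfied.
  (c) Baptiste Group resides in Quenmere. Satisfied.
  (d) The amount in controversy is $187,000, which meets the USD 50,000 floor — that alternative is enough. Condition met.
  → All conditions met; jurisdiction exists.
The Quenmere High Bench:
  (a) Tomas Esparza resides in Ravholm, so one alternative holds. Met.
  (b) Baptiste Group resides in Quenmere. Satisfied.
  → All conditions met; jurisdiction exists.
Courts with jurisdiction: the Quendora High Bench, the Quendora Court of Common Pleas, the Quenmere District Court, the Quenmere High Bench — 4 in total.

4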